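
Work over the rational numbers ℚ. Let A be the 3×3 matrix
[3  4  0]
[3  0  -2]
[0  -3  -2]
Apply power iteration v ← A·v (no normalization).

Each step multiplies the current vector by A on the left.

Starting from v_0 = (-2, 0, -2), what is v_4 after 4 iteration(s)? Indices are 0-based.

v_4 = (-842, -710, 58)

v_0 = (-2, 0, -2).
v_1 = A·v_0 = (-6, -2, 4).
v_2 = A·v_1 = (-26, -26, -2).
v_3 = A·v_2 = (-182, -74, 82).
v_4 = A·v_3 = (-842, -710, 58).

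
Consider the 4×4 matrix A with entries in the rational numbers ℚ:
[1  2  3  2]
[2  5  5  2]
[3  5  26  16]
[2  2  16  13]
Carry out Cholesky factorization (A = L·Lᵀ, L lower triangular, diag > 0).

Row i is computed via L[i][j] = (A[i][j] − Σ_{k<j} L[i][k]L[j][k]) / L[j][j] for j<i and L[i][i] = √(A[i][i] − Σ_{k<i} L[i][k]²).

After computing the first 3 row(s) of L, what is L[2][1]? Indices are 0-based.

L[2][1] = -1

Step 1: L[0][0] = √(1) = 1.
  L[1][0] = (2) / L[0][0] = 2.
Step 2: L[1][1] = √(1) = 1.
  L[2][0] = (3) / L[0][0] = 3.
  L[2][1] = (-1) / L[1][1] = -1.
Step 3: L[2][2] = √(16) = 4.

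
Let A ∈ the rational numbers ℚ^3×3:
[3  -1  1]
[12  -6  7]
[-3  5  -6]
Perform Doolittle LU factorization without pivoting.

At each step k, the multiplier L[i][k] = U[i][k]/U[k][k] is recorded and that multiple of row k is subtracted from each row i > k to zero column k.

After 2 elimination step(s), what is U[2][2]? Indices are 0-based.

U[2][2] = 1

Step 1: pivot at (0,0) is 3.
  row1 ← row1 − (4)·row0  ⇒  L[1][0]=4, U row1=(0, -2, 3)
  row2 ← row2 − (-1)·row0  ⇒  L[2][0]=-1, U row2=(0, 4, -5)
Step 2: pivot at (1,1) is -2.
  row2 ← row2 − (-2)·row1  ⇒  L[2][1]=-2, U row2=(0, 0, 1)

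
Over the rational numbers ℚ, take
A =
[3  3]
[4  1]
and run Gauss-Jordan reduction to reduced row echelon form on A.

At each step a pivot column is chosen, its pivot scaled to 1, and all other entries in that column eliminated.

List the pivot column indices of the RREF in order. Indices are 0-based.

pivot columns: 0, 1

[1] R0 /= 3  ⇒  (1, 1)
     R1 -= 4·R0  ⇒  (0, -3)
[2] R1 /= -3  ⇒  (0, 1)
     R0 -= 1·R1  ⇒  (1, 0)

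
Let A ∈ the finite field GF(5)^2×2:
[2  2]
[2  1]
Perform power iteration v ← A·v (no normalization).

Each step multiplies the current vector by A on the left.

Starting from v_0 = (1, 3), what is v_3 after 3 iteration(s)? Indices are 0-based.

v_3 = (4, 3)

v_0 = (1, 3).
v_1 = A·v_0 = (3, 0).
v_2 = A·v_1 = (1, 1).
v_3 = A·v_2 = (4, 3).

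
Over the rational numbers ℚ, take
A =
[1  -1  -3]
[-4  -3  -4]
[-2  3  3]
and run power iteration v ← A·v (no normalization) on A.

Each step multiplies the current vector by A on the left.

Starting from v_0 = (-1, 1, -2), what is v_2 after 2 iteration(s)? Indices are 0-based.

v_2 = (-2, -39, 16)

v_0 = (-1, 1, -2).
v_1 = A·v_0 = (4, 9, -1).
v_2 = A·v_1 = (-2, -39, 16).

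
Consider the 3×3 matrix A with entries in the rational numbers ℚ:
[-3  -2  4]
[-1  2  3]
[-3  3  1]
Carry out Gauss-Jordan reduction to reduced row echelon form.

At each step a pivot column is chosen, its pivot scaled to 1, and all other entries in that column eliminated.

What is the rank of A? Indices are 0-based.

rank = 3

[1] R0 /= -3  ⇒  (1, 2/3, -4/3)
     R1 -= -1·R0  ⇒  (0, 8/3, 5/3)
     R2 -= -3·R0  ⇒  (0, 5, -3)
[2] R1 /= 8/3  ⇒  (0, 1, 5/8)
     R0 -= 2/3·R1  ⇒  (1, 0, -7/4)
     R2 -= 5·R1  ⇒  (0, 0, -49/8)
[3] R2 /= -49/8  ⇒  (0, 0, 1)
     R0 -= -7/4·R2  ⇒  (1, 0, 0)
     R1 -= 5/8·R2  ⇒  (0, 1, 0)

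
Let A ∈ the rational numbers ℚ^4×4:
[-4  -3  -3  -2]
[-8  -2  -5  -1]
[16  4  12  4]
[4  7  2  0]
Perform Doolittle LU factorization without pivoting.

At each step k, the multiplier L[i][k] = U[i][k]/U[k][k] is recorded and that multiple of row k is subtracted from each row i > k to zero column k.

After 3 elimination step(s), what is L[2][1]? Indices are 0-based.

L[2][1] = -2

k=0: U[0][0]=-4
  eliminate (1,0): mult=2, new row 1: (0, 4, 1, 3); set L[1][0]=2
  eliminate (2,0): mult=-4, new row 2: (0, -8, 0, -4); set L[2][0]=-4
  eliminate (3,0): mult=-1, new row 3: (0, 4, -1, -2); set L[3][0]=-1
k=1: U[1][1]=4
  eliminate (2,1): mult=-2, new row 2: (0, 0, 2, 2); set L[2][1]=-2
  eliminate (3,1): mult=1, new row 3: (0, 0, -2, -5); set L[3][1]=1
k=2: U[2][2]=2
  eliminate (3,2): mult=-1, new row 3: (0, 0, 0, -3); set L[3][2]=-1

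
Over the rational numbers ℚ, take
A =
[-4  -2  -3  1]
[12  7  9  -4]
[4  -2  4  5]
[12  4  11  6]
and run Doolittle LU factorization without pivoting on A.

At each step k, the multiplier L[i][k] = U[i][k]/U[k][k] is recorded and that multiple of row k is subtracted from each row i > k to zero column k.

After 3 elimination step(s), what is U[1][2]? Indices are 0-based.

Step 1: pivot at (0,0) is -4.
  row1 ← row1 − (-3)·row0  ⇒  L[1][0]=-3, U row1=(0, 1, 0, -1)
  row2 ← row2 − (-1)·row0  ⇒  L[2][0]=-1, U row2=(0, -4, 1, 6)
  row3 ← row3 − (-3)·row0  ⇒  L[3][0]=-3, U row3=(0, -2, 2, 9)
Step 2: pivot at (1,1) is 1.
  row2 ← row2 − (-4)·row1  ⇒  L[2][1]=-4, U row2=(0, 0, 1, 2)
  row3 ← row3 − (-2)·row1  ⇒  L[3][1]=-2, U row3=(0, 0, 2, 7)
Step 3: pivot at (2,2) is 1.
  row3 ← row3 − (2)·row2  ⇒  L[3][2]=2, U row3=(0, 0, 0, 3)

U[1][2] = 0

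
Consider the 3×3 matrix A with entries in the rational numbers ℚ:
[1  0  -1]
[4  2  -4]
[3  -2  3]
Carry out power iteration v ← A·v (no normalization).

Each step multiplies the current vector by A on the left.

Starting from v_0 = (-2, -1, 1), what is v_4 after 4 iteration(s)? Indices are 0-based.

v_0 = (-2, -1, 1).
v_1 = A·v_0 = (-3, -14, -1).
v_2 = A·v_1 = (-2, -36, 16).
v_3 = A·v_2 = (-18, -144, 114).
v_4 = A·v_3 = (-132, -816, 576).

v_4 = (-132, -816, 576)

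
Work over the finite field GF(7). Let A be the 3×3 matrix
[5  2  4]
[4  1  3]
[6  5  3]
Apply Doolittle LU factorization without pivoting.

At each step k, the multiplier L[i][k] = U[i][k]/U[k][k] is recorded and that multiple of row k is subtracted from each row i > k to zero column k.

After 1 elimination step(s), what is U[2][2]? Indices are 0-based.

U[2][2] = 1

[col 0] pivot 5
  R1 -= 5*R0 → (0, 5, 4)  (L[1][0] := 5)
  R2 -= 4*R0 → (0, 4, 1)  (L[2][0] := 4)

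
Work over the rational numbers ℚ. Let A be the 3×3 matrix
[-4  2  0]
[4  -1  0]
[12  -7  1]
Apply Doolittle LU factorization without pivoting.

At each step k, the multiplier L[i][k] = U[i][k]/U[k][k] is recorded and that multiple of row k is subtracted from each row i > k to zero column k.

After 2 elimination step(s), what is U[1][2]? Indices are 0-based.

U[1][2] = 0

k=0: U[0][0]=-4
  eliminate (1,0): mult=-1, new row 1: (0, 1, 0); set L[1][0]=-1
  eliminate (2,0): mult=-3, new row 2: (0, -1, 1); set L[2][0]=-3
k=1: U[1][1]=1
  eliminate (2,1): mult=-1, new row 2: (0, 0, 1); set L[2][1]=-1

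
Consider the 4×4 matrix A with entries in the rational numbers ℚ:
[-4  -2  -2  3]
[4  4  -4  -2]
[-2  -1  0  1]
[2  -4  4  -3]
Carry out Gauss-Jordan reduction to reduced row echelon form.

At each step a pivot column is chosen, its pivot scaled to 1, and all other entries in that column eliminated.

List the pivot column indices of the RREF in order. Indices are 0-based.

pivot columns: 0, 1, 2, 3

[1] R0 /= -4  ⇒  (1, 1/2, 1/2, -3/4)
     R1 -= 4·R0  ⇒  (0, 2, -6, 1)
     R2 -= -2·R0  ⇒  (0, 0, 1, -1/2)
     R3 -= 2·R0  ⇒  (0, -5, 3, -3/2)
[2] R1 /= 2  ⇒  (0, 1, -3, 1/2)
     R0 -= 1/2·R1  ⇒  (1, 0, 2, -1)
     R3 -= -5·R1  ⇒  (0, 0, -12, 1)
[3] R2 /= 1  ⇒  (0, 0, 1, -1/2)
     R0 -= 2·R2  ⇒  (1, 0, 0, 0)
     R1 -= -3·R2  ⇒  (0, 1, 0, -1)
     R3 -= -12·R2  ⇒  (0, 0, 0, -5)
[4] R3 /= -5  ⇒  (0, 0, 0, 1)
     R1 -= -1·R3  ⇒  (0, 1, 0, 0)
     R2 -= -1/2·R3  ⇒  (0, 0, 1, 0)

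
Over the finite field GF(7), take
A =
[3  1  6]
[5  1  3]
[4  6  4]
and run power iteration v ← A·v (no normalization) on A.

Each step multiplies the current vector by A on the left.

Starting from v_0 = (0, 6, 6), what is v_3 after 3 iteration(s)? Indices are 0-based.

v_3 = (6, 0, 5)

v_0 = (0, 6, 6).
v_1 = A·v_0 = (0, 3, 4).
v_2 = A·v_1 = (6, 1, 6).
v_3 = A·v_2 = (6, 0, 5).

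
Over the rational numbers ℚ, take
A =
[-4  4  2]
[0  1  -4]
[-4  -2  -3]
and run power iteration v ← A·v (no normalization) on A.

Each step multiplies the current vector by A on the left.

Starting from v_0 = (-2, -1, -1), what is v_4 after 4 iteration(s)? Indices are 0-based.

v_4 = (2614, -385, 951)

v_0 = (-2, -1, -1).
v_1 = A·v_0 = (2, 3, 13).
v_2 = A·v_1 = (30, -49, -53).
v_3 = A·v_2 = (-422, 163, 137).
v_4 = A·v_3 = (2614, -385, 951).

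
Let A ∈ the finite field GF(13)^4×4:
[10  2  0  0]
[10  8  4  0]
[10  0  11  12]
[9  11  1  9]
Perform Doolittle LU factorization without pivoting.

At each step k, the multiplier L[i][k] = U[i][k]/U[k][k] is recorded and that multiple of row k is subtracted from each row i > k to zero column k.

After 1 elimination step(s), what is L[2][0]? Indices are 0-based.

k=0: U[0][0]=10
  eliminate (1,0): mult=1, new row 1: (0, 6, 4, 0); set L[1][0]=1
  eliminate (2,0): mult=1, new row 2: (0, 11, 11, 12); set L[2][0]=1
  eliminate (3,0): mult=10, new row 3: (0, 4, 1, 9); set L[3][0]=10

L[2][0] = 1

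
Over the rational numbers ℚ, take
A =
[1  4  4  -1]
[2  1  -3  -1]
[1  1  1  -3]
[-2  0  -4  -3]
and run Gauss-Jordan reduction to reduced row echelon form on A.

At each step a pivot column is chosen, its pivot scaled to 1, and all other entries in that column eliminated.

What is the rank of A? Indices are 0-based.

pivot(0,0)=1: scale R0 → (1, 4, 4, -1)
  clear (1,0): R1 −= (2)R0 → (0, -7, -11, 1)
  clear (2,0): R2 −= (1)R0 → (0, -3, -3, -2)
  clear (3,0): R3 −= (-2)R0 → (0, 8, 4, -5)
pivot(1,1)=-7: scale R1 → (0, 1, 11/7, -1/7)
  clear (0,1): R0 −= (4)R1 → (1, 0, -16/7, -3/7)
  clear (2,1): R2 −= (-3)R1 → (0, 0, 12/7, -17/7)
  clear (3,1): R3 −= (8)R1 → (0, 0, -60/7, -27/7)
pivot(2,2)=12/7: scale R2 → (0, 0, 1, -17/12)
  clear (0,2): R0 −= (-16/7)R2 → (1, 0, 0, -11/3)
  clear (1,2): R1 −= (11/7)R2 → (0, 1, 0, 25/12)
  clear (3,2): R3 −= (-60/7)R2 → (0, 0, 0, -16)
pivot(3,3)=-16: scale R3 → (0, 0, 0, 1)
  clear (0,3): R0 −= (-11/3)R3 → (1, 0, 0, 0)
  clear (1,3): R1 −= (25/12)R3 → (0, 1, 0, 0)
  clear (2,3): R2 −= (-17/12)R3 → (0, 0, 1, 0)

rank = 4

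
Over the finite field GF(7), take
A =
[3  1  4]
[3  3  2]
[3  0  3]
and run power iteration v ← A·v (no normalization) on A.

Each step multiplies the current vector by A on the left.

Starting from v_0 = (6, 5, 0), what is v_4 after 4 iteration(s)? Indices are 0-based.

v_4 = (2, 0, 6)

v_0 = (6, 5, 0).
v_1 = A·v_0 = (2, 5, 4).
v_2 = A·v_1 = (6, 1, 4).
v_3 = A·v_2 = (0, 1, 2).
v_4 = A·v_3 = (2, 0, 6).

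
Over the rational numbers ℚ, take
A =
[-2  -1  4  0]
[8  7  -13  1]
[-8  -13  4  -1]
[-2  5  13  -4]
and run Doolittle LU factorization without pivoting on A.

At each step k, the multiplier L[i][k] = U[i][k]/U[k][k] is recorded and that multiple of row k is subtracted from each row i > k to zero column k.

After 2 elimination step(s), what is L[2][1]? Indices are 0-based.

L[2][1] = -3

[col 0] pivot -2
  R1 -= -4*R0 → (0, 3, 3, 1)  (L[1][0] := -4)
  R2 -= 4*R0 → (0, -9, -12, -1)  (L[2][0] := 4)
  R3 -= 1*R0 → (0, 6, 9, -4)  (L[3][0] := 1)
[col 1] pivot 3
  R2 -= -3*R1 → (0, 0, -3, 2)  (L[2][1] := -3)
  R3 -= 2*R1 → (0, 0, 3, -6)  (L[3][1] := 2)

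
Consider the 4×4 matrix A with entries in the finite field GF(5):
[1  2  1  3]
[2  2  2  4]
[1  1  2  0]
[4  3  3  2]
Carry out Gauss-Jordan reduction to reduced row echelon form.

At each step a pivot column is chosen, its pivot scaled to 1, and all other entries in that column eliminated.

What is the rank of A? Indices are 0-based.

rank = 4

step 1: normalize row 0 (÷1) = (1, 2, 1, 3)
  row 1: subtract 2×row0 = (0, 3, 0, 3)
  row 2: subtract 1×row0 = (0, 4, 1, 2)
  row 3: subtract 4×row0 = (0, 0, 4, 0)
step 2: normalize row 1 (÷3) = (0, 1, 0, 1)
  row 0: subtract 2×row1 = (1, 0, 1, 1)
  row 2: subtract 4×row1 = (0, 0, 1, 3)
step 3: normalize row 2 (÷1) = (0, 0, 1, 3)
  row 0: subtract 1×row2 = (1, 0, 0, 3)
  row 3: subtract 4×row2 = (0, 0, 0, 3)
step 4: normalize row 3 (÷3) = (0, 0, 0, 1)
  row 0: subtract 3×row3 = (1, 0, 0, 0)
  row 1: subtract 1×row3 = (0, 1, 0, 0)
  row 2: subtract 3×row3 = (0, 0, 1, 0)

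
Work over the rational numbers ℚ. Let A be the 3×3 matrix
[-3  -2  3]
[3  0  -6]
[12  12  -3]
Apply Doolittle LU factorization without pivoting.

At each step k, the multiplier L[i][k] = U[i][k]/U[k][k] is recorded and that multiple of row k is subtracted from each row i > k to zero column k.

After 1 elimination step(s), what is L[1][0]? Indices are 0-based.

[col 0] pivot -3
  R1 -= -1*R0 → (0, -2, -3)  (L[1][0] := -1)
  R2 -= -4*R0 → (0, 4, 9)  (L[2][0] := -4)

L[1][0] = -1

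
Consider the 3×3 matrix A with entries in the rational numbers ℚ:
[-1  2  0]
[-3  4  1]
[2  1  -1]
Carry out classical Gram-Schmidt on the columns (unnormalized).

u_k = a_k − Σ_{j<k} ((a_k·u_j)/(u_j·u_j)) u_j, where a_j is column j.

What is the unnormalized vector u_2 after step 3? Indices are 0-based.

Step 1: u_0 = a_0 = (-1, -3, 2).
Step 2: u_1 = a_1 − (-6/7)·u_0 = (8/7, 10/7, 19/7).
Step 3: u_2 = a_2 − (-5/14)·u_0 − (-3/25)·u_1 = (-11/50, 1/10, 1/25).

u_2 = (-11/50, 1/10, 1/25)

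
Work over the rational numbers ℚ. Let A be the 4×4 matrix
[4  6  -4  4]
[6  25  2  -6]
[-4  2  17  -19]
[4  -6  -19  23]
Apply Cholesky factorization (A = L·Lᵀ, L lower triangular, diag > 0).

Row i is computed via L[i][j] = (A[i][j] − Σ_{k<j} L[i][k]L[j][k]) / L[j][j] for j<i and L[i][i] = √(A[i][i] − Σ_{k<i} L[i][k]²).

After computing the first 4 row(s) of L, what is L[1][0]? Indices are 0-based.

L[1][0] = 3

Step 1: L[0][0] = √(4) = 2.
  L[1][0] = (6) / L[0][0] = 3.
Step 2: L[1][1] = √(16) = 4.
  L[2][0] = (-4) / L[0][0] = -2.
  L[2][1] = (8) / L[1][1] = 2.
Step 3: L[2][2] = √(9) = 3.
  L[3][0] = (4) / L[0][0] = 2.
  L[3][1] = (-12) / L[1][1] = -3.
  L[3][2] = (-9) / L[2][2] = -3.
Step 4: L[3][3] = √(1) = 1.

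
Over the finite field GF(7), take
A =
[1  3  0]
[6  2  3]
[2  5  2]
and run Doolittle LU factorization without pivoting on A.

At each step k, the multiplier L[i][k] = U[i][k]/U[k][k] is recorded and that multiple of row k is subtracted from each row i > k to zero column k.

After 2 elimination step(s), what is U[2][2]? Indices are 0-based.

[col 0] pivot 1
  R1 -= 6*R0 → (0, 5, 3)  (L[1][0] := 6)
  R2 -= 2*R0 → (0, 6, 2)  (L[2][0] := 2)
[col 1] pivot 5
  R2 -= 4*R1 → (0, 0, 4)  (L[2][1] := 4)

U[2][2] = 4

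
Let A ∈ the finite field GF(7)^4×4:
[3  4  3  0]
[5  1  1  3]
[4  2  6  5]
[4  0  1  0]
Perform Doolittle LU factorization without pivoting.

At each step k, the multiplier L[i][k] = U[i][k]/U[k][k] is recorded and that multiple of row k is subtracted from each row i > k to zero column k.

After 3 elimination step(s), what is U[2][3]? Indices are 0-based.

U[2][3] = 2

k=0: U[0][0]=3
  eliminate (1,0): mult=4, new row 1: (0, 6, 3, 3); set L[1][0]=4
  eliminate (2,0): mult=6, new row 2: (0, 6, 2, 5); set L[2][0]=6
  eliminate (3,0): mult=6, new row 3: (0, 4, 4, 0); set L[3][0]=6
k=1: U[1][1]=6
  eliminate (2,1): mult=1, new row 2: (0, 0, 6, 2); set L[2][1]=1
  eliminate (3,1): mult=3, new row 3: (0, 0, 2, 5); set L[3][1]=3
k=2: U[2][2]=6
  eliminate (3,2): mult=5, new row 3: (0, 0, 0, 2); set L[3][2]=5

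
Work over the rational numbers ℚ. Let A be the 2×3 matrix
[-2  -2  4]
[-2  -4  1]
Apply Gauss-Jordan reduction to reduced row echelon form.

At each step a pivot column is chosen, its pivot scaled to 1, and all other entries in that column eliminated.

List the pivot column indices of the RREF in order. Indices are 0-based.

pivot(0,0)=-2: scale R0 → (1, 1, -2)
  clear (1,0): R1 −= (-2)R0 → (0, -2, -3)
pivot(1,1)=-2: scale R1 → (0, 1, 3/2)
  clear (0,1): R0 −= (1)R1 → (1, 0, -7/2)

pivot columns: 0, 1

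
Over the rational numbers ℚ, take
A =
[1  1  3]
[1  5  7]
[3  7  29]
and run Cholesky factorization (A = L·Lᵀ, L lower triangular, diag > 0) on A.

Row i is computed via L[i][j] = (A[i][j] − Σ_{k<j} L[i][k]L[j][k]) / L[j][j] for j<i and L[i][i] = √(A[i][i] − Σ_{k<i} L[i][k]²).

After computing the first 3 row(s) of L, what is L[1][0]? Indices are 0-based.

Step 1: L[0][0] = √(1) = 1.
  L[1][0] = (1) / L[0][0] = 1.
Step 2: L[1][1] = √(4) = 2.
  L[2][0] = (3) / L[0][0] = 3.
  L[2][1] = (4) / L[1][1] = 2.
Step 3: L[2][2] = √(16) = 4.

L[1][0] = 1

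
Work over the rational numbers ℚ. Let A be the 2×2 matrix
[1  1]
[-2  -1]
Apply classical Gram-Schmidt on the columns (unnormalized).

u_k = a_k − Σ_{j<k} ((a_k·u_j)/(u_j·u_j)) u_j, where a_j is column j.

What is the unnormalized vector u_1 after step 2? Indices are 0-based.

Step 1: u_0 = a_0 = (1, -2).
Step 2: u_1 = a_1 − (3/5)·u_0 = (2/5, 1/5).

u_1 = (2/5, 1/5)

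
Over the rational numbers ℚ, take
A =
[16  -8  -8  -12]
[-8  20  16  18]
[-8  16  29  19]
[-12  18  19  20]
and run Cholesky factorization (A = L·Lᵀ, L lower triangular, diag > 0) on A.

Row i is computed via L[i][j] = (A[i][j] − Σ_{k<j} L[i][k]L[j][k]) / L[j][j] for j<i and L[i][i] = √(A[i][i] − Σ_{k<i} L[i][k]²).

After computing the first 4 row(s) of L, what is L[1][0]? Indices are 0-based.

Step 1: L[0][0] = √(16) = 4.
  L[1][0] = (-8) / L[0][0] = -2.
Step 2: L[1][1] = √(16) = 4.
  L[2][0] = (-8) / L[0][0] = -2.
  L[2][1] = (12) / L[1][1] = 3.
Step 3: L[2][2] = √(16) = 4.
  L[3][0] = (-12) / L[0][0] = -3.
  L[3][1] = (12) / L[1][1] = 3.
  L[3][2] = (4) / L[2][2] = 1.
Step 4: L[3][3] = √(1) = 1.

L[1][0] = -2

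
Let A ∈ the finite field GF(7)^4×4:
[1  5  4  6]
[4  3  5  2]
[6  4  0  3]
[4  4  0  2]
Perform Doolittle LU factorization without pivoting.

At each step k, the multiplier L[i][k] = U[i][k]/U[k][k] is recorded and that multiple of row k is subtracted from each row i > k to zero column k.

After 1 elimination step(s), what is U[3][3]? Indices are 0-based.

U[3][3] = 6

k=0: U[0][0]=1
  eliminate (1,0): mult=4, new row 1: (0, 4, 3, 6); set L[1][0]=4
  eliminate (2,0): mult=6, new row 2: (0, 2, 4, 2); set L[2][0]=6
  eliminate (3,0): mult=4, new row 3: (0, 5, 5, 6); set L[3][0]=4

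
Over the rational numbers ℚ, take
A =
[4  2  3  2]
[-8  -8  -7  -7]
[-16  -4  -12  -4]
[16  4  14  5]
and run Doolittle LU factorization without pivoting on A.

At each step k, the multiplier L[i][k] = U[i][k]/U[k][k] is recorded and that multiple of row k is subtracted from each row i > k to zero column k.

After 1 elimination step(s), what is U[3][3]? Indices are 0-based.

k=0: U[0][0]=4
  eliminate (1,0): mult=-2, new row 1: (0, -4, -1, -3); set L[1][0]=-2
  eliminate (2,0): mult=-4, new row 2: (0, 4, 0, 4); set L[2][0]=-4
  eliminate (3,0): mult=4, new row 3: (0, -4, 2, -3); set L[3][0]=4

U[3][3] = -3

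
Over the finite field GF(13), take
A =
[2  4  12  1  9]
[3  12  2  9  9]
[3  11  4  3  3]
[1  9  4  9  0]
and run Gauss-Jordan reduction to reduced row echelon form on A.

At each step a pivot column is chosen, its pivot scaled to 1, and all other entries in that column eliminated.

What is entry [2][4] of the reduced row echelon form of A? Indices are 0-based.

step 1: normalize row 0 (÷2) = (1, 2, 6, 7, 11)
  row 1: subtract 3×row0 = (0, 6, 10, 1, 2)
  row 2: subtract 3×row0 = (0, 5, 12, 8, 9)
  row 3: subtract 1×row0 = (0, 7, 11, 2, 2)
step 2: normalize row 1 (÷6) = (0, 1, 6, 11, 9)
  row 0: subtract 2×row1 = (1, 0, 7, 11, 6)
  row 2: subtract 5×row1 = (0, 0, 8, 5, 3)
  row 3: subtract 7×row1 = (0, 0, 8, 3, 4)
step 3: normalize row 2 (÷8) = (0, 0, 1, 12, 2)
  row 0: subtract 7×row2 = (1, 0, 0, 5, 5)
  row 1: subtract 6×row2 = (0, 1, 0, 4, 10)
  row 3: subtract 8×row2 = (0, 0, 0, 11, 1)
step 4: normalize row 3 (÷11) = (0, 0, 0, 1, 6)
  row 0: subtract 5×row3 = (1, 0, 0, 0, 1)
  row 1: subtract 4×row3 = (0, 1, 0, 0, 12)
  row 2: subtract 12×row3 = (0, 0, 1, 0, 8)

M[2][4] = 8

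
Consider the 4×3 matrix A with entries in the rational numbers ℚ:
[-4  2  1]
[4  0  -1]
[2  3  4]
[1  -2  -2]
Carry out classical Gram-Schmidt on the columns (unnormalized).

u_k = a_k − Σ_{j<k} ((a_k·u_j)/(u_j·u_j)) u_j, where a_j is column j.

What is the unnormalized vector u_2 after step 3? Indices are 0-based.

u_2 = (-551/613, -765/613, 402/613, 52/613)

Step 1: u_0 = a_0 = (-4, 4, 2, 1).
Step 2: u_1 = a_1 − (-4/37)·u_0 = (58/37, 16/37, 119/37, -70/37).
Step 3: u_2 = a_2 − (-2/37)·u_0 − (658/613)·u_1 = (-551/613, -765/613, 402/613, 52/613).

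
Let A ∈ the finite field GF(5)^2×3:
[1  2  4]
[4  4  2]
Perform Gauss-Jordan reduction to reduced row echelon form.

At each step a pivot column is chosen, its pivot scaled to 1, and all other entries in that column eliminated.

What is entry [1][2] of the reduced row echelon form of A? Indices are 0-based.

M[1][2] = 1

pivot(0,0)=1: scale R0 → (1, 2, 4)
  clear (1,0): R1 −= (4)R0 → (0, 1, 1)
pivot(1,1)=1: scale R1 → (0, 1, 1)
  clear (0,1): R0 −= (2)R1 → (1, 0, 2)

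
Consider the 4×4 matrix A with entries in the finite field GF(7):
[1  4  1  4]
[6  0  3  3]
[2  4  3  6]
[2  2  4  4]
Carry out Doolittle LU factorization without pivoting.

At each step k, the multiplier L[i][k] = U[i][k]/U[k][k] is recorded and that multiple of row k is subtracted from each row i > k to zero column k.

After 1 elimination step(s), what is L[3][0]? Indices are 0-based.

k=0: U[0][0]=1
  eliminate (1,0): mult=6, new row 1: (0, 4, 4, 0); set L[1][0]=6
  eliminate (2,0): mult=2, new row 2: (0, 3, 1, 5); set L[2][0]=2
  eliminate (3,0): mult=2, new row 3: (0, 1, 2, 3); set L[3][0]=2

L[3][0] = 2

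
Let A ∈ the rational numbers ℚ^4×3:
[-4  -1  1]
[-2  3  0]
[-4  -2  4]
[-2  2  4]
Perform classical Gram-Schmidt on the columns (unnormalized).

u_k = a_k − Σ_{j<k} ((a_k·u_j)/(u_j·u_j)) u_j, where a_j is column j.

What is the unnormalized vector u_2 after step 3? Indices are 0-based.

u_2 = (-319/179, -263/179, 222/179, 457/179)

Step 1: u_0 = a_0 = (-4, -2, -4, -2).
Step 2: u_1 = a_1 − (1/20)·u_0 = (-4/5, 31/10, -9/5, 21/10).
Step 3: u_2 = a_2 − (-7/10)·u_0 − (4/179)·u_1 = (-319/179, -263/179, 222/179, 457/179).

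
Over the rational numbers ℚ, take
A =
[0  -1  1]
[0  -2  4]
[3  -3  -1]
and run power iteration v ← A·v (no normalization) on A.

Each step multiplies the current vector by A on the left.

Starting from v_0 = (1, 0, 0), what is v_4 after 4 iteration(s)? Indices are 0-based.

v_0 = (1, 0, 0).
v_1 = A·v_0 = (0, 0, 3).
v_2 = A·v_1 = (3, 12, -3).
v_3 = A·v_2 = (-15, -36, -24).
v_4 = A·v_3 = (12, -24, 87).

v_4 = (12, -24, 87)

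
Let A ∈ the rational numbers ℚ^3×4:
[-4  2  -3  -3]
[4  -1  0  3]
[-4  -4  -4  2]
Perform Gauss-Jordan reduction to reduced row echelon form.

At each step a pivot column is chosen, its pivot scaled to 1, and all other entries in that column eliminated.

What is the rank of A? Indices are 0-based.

rank = 3

pivot(0,0)=-4: scale R0 → (1, -1/2, 3/4, 3/4)
  clear (1,0): R1 −= (4)R0 → (0, 1, -3, 0)
  clear (2,0): R2 −= (-4)R0 → (0, -6, -1, 5)
pivot(1,1)=1: scale R1 → (0, 1, -3, 0)
  clear (0,1): R0 −= (-1/2)R1 → (1, 0, -3/4, 3/4)
  clear (2,1): R2 −= (-6)R1 → (0, 0, -19, 5)
pivot(2,2)=-19: scale R2 → (0, 0, 1, -5/19)
  clear (0,2): R0 −= (-3/4)R2 → (1, 0, 0, 21/38)
  clear (1,2): R1 −= (-3)R2 → (0, 1, 0, -15/19)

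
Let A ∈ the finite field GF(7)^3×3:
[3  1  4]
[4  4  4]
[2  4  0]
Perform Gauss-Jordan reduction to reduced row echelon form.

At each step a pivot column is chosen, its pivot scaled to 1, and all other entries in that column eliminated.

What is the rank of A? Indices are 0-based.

rank = 3

step 1: normalize row 0 (÷3) = (1, 5, 6)
  row 1: subtract 4×row0 = (0, 5, 1)
  row 2: subtract 2×row0 = (0, 1, 2)
step 2: normalize row 1 (÷5) = (0, 1, 3)
  row 0: subtract 5×row1 = (1, 0, 5)
  row 2: subtract 1×row1 = (0, 0, 6)
step 3: normalize row 2 (÷6) = (0, 0, 1)
  row 0: subtract 5×row2 = (1, 0, 0)
  row 1: subtract 3×row2 = (0, 1, 0)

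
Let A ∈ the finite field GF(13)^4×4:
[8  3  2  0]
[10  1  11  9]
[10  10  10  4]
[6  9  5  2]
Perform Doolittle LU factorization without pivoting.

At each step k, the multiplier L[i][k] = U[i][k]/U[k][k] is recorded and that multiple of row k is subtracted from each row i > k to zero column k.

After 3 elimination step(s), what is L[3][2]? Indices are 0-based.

L[3][2] = 11

[col 0] pivot 8
  R1 -= 11*R0 → (0, 7, 2, 9)  (L[1][0] := 11)
  R2 -= 11*R0 → (0, 3, 1, 4)  (L[2][0] := 11)
  R3 -= 4*R0 → (0, 10, 10, 2)  (L[3][0] := 4)
[col 1] pivot 7
  R2 -= 6*R1 → (0, 0, 2, 2)  (L[2][1] := 6)
  R3 -= 7*R1 → (0, 0, 9, 4)  (L[3][1] := 7)
[col 2] pivot 2
  R3 -= 11*R2 → (0, 0, 0, 8)  (L[3][2] := 11)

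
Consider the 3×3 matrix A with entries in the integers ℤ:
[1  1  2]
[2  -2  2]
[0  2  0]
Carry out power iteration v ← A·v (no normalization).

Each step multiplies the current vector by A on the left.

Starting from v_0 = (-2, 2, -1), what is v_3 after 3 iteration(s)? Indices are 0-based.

v_0 = (-2, 2, -1).
v_1 = A·v_0 = (-2, -10, 4).
v_2 = A·v_1 = (-4, 24, -20).
v_3 = A·v_2 = (-20, -96, 48).

v_3 = (-20, -96, 48)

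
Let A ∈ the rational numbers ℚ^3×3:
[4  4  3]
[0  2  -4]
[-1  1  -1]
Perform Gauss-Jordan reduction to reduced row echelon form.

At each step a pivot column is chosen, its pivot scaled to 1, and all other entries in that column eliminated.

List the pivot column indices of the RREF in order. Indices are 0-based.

pivot(0,0)=4: scale R0 → (1, 1, 3/4)
  clear (2,0): R2 −= (-1)R0 → (0, 2, -1/4)
pivot(1,1)=2: scale R1 → (0, 1, -2)
  clear (0,1): R0 −= (1)R1 → (1, 0, 11/4)
  clear (2,1): R2 −= (2)R1 → (0, 0, 15/4)
pivot(2,2)=15/4: scale R2 → (0, 0, 1)
  clear (0,2): R0 −= (11/4)R2 → (1, 0, 0)
  clear (1,2): R1 −= (-2)R2 → (0, 1, 0)

pivot columns: 0, 1, 2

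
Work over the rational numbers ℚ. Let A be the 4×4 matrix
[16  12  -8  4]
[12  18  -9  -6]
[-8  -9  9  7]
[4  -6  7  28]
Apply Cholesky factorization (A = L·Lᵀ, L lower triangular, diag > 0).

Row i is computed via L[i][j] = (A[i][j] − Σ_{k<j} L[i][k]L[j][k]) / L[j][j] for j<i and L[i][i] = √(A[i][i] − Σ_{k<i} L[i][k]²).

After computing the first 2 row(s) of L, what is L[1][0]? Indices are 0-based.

Step 1: L[0][0] = √(16) = 4.
  L[1][0] = (12) / L[0][0] = 3.
Step 2: L[1][1] = √(9) = 3.

L[1][0] = 3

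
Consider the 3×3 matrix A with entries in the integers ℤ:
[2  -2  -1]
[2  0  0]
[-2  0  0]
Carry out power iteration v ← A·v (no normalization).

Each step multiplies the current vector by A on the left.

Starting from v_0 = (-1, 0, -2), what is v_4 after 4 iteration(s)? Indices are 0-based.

v_4 = (4, 8, -8)

v_0 = (-1, 0, -2).
v_1 = A·v_0 = (0, -2, 2).
v_2 = A·v_1 = (2, 0, 0).
v_3 = A·v_2 = (4, 4, -4).
v_4 = A·v_3 = (4, 8, -8).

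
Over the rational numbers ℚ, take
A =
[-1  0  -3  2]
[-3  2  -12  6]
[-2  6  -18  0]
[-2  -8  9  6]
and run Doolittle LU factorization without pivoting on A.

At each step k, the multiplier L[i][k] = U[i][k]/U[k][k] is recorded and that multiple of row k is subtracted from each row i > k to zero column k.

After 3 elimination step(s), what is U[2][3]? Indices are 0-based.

k=0: U[0][0]=-1
  eliminate (1,0): mult=3, new row 1: (0, 2, -3, 0); set L[1][0]=3
  eliminate (2,0): mult=2, new row 2: (0, 6, -12, -4); set L[2][0]=2
  eliminate (3,0): mult=2, new row 3: (0, -8, 15, 2); set L[3][0]=2
k=1: U[1][1]=2
  eliminate (2,1): mult=3, new row 2: (0, 0, -3, -4); set L[2][1]=3
  eliminate (3,1): mult=-4, new row 3: (0, 0, 3, 2); set L[3][1]=-4
k=2: U[2][2]=-3
  eliminate (3,2): mult=-1, new row 3: (0, 0, 0, -2); set L[3][2]=-1

U[2][3] = -4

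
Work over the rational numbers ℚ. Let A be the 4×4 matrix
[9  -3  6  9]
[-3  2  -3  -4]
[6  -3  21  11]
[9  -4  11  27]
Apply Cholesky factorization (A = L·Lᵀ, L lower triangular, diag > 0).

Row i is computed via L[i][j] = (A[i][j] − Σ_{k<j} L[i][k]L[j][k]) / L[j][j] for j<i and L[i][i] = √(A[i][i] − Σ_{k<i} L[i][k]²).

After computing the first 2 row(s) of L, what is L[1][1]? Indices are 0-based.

Step 1: L[0][0] = √(9) = 3.
  L[1][0] = (-3) / L[0][0] = -1.
Step 2: L[1][1] = √(1) = 1.

L[1][1] = 1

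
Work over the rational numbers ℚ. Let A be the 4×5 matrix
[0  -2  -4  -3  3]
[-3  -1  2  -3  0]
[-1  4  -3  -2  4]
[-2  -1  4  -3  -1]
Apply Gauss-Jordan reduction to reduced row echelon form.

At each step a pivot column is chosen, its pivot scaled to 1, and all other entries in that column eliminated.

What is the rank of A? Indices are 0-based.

pivot(0,0): swap R0↔R1
pivot(0,0)=-3: scale R0 → (1, 1/3, -2/3, 1, 0)
  clear (2,0): R2 −= (-1)R0 → (0, 13/3, -11/3, -1, 4)
  clear (3,0): R3 −= (-2)R0 → (0, -1/3, 8/3, -1, -1)
pivot(1,1)=-2: scale R1 → (0, 1, 2, 3/2, -3/2)
  clear (0,1): R0 −= (1/3)R1 → (1, 0, -4/3, 1/2, 1/2)
  clear (2,1): R2 −= (13/3)R1 → (0, 0, -37/3, -15/2, 21/2)
  clear (3,1): R3 −= (-1/3)R1 → (0, 0, 10/3, -1/2, -3/2)
pivot(2,2)=-37/3: scale R2 → (0, 0, 1, 45/74, -63/74)
  clear (0,2): R0 −= (-4/3)R2 → (1, 0, 0, 97/74, -47/74)
  clear (1,2): R1 −= (2)R2 → (0, 1, 0, 21/74, 15/74)
  clear (3,2): R3 −= (10/3)R2 → (0, 0, 0, -187/74, 99/74)
pivot(3,3)=-187/74: scale R3 → (0, 0, 0, 1, -9/17)
  clear (0,3): R0 −= (97/74)R3 → (1, 0, 0, 0, 1/17)
  clear (1,3): R1 −= (21/74)R3 → (0, 1, 0, 0, 6/17)
  clear (2,3): R2 −= (45/74)R3 → (0, 0, 1, 0, -9/17)

rank = 4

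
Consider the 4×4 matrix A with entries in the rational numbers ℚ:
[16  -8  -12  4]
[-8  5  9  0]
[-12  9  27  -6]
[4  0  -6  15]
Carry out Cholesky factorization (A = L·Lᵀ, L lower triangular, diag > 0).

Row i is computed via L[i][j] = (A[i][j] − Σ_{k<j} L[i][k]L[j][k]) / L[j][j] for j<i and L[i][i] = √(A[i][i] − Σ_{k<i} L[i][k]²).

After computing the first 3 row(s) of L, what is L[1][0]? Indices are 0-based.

L[1][0] = -2

Step 1: L[0][0] = √(16) = 4.
  L[1][0] = (-8) / L[0][0] = -2.
Step 2: L[1][1] = √(1) = 1.
  L[2][0] = (-12) / L[0][0] = -3.
  L[2][1] = (3) / L[1][1] = 3.
Step 3: L[2][2] = √(9) = 3.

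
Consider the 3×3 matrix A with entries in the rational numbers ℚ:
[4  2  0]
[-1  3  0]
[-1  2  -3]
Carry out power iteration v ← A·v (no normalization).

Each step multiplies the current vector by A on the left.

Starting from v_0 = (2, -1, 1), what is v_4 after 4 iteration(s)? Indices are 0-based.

v_0 = (2, -1, 1).
v_1 = A·v_0 = (6, -5, -7).
v_2 = A·v_1 = (14, -21, 5).
v_3 = A·v_2 = (14, -77, -71).
v_4 = A·v_3 = (-98, -245, 45).

v_4 = (-98, -245, 45)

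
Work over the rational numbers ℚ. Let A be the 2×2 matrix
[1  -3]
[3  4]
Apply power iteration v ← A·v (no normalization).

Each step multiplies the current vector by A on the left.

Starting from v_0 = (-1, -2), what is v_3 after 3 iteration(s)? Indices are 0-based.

v_3 = (125, -2)

v_0 = (-1, -2).
v_1 = A·v_0 = (5, -11).
v_2 = A·v_1 = (38, -29).
v_3 = A·v_2 = (125, -2).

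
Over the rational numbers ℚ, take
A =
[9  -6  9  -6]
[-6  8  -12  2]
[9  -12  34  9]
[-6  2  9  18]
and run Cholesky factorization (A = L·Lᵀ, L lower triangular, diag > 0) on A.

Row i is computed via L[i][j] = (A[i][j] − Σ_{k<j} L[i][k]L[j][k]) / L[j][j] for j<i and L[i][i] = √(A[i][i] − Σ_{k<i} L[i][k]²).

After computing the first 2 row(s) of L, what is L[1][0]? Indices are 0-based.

Step 1: L[0][0] = √(9) = 3.
  L[1][0] = (-6) / L[0][0] = -2.
Step 2: L[1][1] = √(4) = 2.

L[1][0] = -2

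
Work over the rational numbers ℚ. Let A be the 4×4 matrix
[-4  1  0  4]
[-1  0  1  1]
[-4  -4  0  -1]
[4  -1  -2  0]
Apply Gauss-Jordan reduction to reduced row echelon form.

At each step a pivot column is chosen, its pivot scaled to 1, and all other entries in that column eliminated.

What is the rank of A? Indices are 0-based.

rank = 4

pivot(0,0)=-4: scale R0 → (1, -1/4, 0, -1)
  clear (1,0): R1 −= (-1)R0 → (0, -1/4, 1, 0)
  clear (2,0): R2 −= (-4)R0 → (0, -5, 0, -5)
  clear (3,0): R3 −= (4)R0 → (0, 0, -2, 4)
pivot(1,1)=-1/4: scale R1 → (0, 1, -4, 0)
  clear (0,1): R0 −= (-1/4)R1 → (1, 0, -1, -1)
  clear (2,1): R2 −= (-5)R1 → (0, 0, -20, -5)
pivot(2,2)=-20: scale R2 → (0, 0, 1, 1/4)
  clear (0,2): R0 −= (-1)R2 → (1, 0, 0, -3/4)
  clear (1,2): R1 −= (-4)R2 → (0, 1, 0, 1)
  clear (3,2): R3 −= (-2)R2 → (0, 0, 0, 9/2)
pivot(3,3)=9/2: scale R3 → (0, 0, 0, 1)
  clear (0,3): R0 −= (-3/4)R3 → (1, 0, 0, 0)
  clear (1,3): R1 −= (1)R3 → (0, 1, 0, 0)
  clear (2,3): R2 −= (1/4)R3 → (0, 0, 1, 0)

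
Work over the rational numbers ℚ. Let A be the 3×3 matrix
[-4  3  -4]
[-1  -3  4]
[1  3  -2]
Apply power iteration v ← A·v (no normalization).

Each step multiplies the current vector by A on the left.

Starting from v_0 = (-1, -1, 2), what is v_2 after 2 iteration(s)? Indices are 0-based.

v_0 = (-1, -1, 2).
v_1 = A·v_0 = (-7, 12, -8).
v_2 = A·v_1 = (96, -61, 45).

v_2 = (96, -61, 45)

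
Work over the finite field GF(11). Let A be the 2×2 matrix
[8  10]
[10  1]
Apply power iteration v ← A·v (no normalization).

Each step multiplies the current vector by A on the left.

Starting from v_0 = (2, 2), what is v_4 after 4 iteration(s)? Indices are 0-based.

v_4 = (3, 9)

v_0 = (2, 2).
v_1 = A·v_0 = (3, 0).
v_2 = A·v_1 = (2, 8).
v_3 = A·v_2 = (8, 6).
v_4 = A·v_3 = (3, 9).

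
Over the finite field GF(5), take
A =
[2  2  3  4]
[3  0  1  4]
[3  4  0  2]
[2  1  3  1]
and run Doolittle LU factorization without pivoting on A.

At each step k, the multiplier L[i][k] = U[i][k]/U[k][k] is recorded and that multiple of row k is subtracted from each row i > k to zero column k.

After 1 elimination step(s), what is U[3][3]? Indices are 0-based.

U[3][3] = 2

Step 1: pivot at (0,0) is 2.
  row1 ← row1 − (4)·row0  ⇒  L[1][0]=4, U row1=(0, 2, 4, 3)
  row2 ← row2 − (4)·row0  ⇒  L[2][0]=4, U row2=(0, 1, 3, 1)
  row3 ← row3 − (1)·row0  ⇒  L[3][0]=1, U row3=(0, 4, 0, 2)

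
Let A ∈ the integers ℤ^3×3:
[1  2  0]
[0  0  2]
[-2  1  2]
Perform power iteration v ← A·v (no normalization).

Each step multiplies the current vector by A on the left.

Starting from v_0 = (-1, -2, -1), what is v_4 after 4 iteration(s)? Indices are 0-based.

v_4 = (-1, 44, 86)

v_0 = (-1, -2, -1).
v_1 = A·v_0 = (-5, -2, -2).
v_2 = A·v_1 = (-9, -4, 4).
v_3 = A·v_2 = (-17, 8, 22).
v_4 = A·v_3 = (-1, 44, 86).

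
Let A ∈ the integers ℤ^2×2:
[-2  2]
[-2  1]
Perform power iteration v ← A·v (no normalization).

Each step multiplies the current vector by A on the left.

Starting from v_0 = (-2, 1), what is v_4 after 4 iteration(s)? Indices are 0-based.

v_0 = (-2, 1).
v_1 = A·v_0 = (6, 5).
v_2 = A·v_1 = (-2, -7).
v_3 = A·v_2 = (-10, -3).
v_4 = A·v_3 = (14, 17).

v_4 = (14, 17)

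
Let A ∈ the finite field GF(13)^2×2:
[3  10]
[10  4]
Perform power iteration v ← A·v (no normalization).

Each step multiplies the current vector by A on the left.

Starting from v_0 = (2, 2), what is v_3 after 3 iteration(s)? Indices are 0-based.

v_3 = (10, 11)

v_0 = (2, 2).
v_1 = A·v_0 = (0, 2).
v_2 = A·v_1 = (7, 8).
v_3 = A·v_2 = (10, 11).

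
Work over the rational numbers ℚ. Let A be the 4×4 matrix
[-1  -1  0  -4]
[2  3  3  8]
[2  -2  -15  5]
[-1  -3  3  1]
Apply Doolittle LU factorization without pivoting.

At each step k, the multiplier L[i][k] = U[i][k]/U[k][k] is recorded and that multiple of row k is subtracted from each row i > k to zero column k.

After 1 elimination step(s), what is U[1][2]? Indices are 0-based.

U[1][2] = 3

[col 0] pivot -1
  R1 -= -2*R0 → (0, 1, 3, 0)  (L[1][0] := -2)
  R2 -= -2*R0 → (0, -4, -15, -3)  (L[2][0] := -2)
  R3 -= 1*R0 → (0, -2, 3, 5)  (L[3][0] := 1)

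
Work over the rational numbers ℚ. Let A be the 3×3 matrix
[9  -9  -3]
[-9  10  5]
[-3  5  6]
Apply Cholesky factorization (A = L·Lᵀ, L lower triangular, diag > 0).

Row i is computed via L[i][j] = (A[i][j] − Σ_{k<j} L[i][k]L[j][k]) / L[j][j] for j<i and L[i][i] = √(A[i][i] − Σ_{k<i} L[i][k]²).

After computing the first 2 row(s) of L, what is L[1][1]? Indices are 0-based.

L[1][1] = 1

Step 1: L[0][0] = √(9) = 3.
  L[1][0] = (-9) / L[0][0] = -3.
Step 2: L[1][1] = √(1) = 1.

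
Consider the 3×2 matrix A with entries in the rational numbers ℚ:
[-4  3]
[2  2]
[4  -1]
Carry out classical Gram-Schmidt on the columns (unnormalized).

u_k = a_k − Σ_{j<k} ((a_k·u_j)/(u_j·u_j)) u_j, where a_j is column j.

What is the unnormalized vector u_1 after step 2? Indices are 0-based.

Step 1: u_0 = a_0 = (-4, 2, 4).
Step 2: u_1 = a_1 − (-1/3)·u_0 = (5/3, 8/3, 1/3).

u_1 = (5/3, 8/3, 1/3)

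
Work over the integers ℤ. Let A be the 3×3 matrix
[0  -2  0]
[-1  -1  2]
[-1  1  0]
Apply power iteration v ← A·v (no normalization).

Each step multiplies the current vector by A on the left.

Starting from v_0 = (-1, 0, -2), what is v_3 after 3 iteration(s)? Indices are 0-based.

v_0 = (-1, 0, -2).
v_1 = A·v_0 = (0, -3, 1).
v_2 = A·v_1 = (6, 5, -3).
v_3 = A·v_2 = (-10, -17, -1).

v_3 = (-10, -17, -1)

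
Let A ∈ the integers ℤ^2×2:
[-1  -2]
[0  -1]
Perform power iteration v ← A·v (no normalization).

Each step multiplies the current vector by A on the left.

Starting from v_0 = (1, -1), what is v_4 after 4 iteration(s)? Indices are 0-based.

v_0 = (1, -1).
v_1 = A·v_0 = (1, 1).
v_2 = A·v_1 = (-3, -1).
v_3 = A·v_2 = (5, 1).
v_4 = A·v_3 = (-7, -1).

v_4 = (-7, -1)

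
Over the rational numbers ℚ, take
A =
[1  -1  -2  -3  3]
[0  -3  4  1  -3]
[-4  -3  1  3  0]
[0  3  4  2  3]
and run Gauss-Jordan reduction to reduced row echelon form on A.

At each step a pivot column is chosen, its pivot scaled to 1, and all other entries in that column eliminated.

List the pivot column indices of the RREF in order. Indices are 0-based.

pivot(0,0)=1: scale R0 → (1, -1, -2, -3, 3)
  clear (2,0): R2 −= (-4)R0 → (0, -7, -7, -9, 12)
pivot(1,1)=-3: scale R1 → (0, 1, -4/3, -1/3, 1)
  clear (0,1): R0 −= (-1)R1 → (1, 0, -10/3, -10/3, 4)
  clear (2,1): R2 −= (-7)R1 → (0, 0, -49/3, -34/3, 19)
  clear (3,1): R3 −= (3)R1 → (0, 0, 8, 3, 0)
pivot(2,2)=-49/3: scale R2 → (0, 0, 1, 34/49, -57/49)
  clear (0,2): R0 −= (-10/3)R2 → (1, 0, 0, -50/49, 6/49)
  clear (1,2): R1 −= (-4/3)R2 → (0, 1, 0, 29/49, -27/49)
  clear (3,2): R3 −= (8)R2 → (0, 0, 0, -125/49, 456/49)
pivot(3,3)=-125/49: scale R3 → (0, 0, 0, 1, -456/125)
  clear (0,3): R0 −= (-50/49)R3 → (1, 0, 0, 0, -18/5)
  clear (1,3): R1 −= (29/49)R3 → (0, 1, 0, 0, 201/125)
  clear (2,3): R2 −= (34/49)R3 → (0, 0, 1, 0, 171/125)

pivot columns: 0, 1, 2, 3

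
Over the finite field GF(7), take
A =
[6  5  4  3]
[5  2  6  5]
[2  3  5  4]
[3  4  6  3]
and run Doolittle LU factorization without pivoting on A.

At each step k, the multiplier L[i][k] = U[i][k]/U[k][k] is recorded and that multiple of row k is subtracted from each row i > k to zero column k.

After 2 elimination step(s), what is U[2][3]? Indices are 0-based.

[col 0] pivot 6
  R1 -= 2*R0 → (0, 6, 5, 6)  (L[1][0] := 2)
  R2 -= 5*R0 → (0, 6, 6, 3)  (L[2][0] := 5)
  R3 -= 4*R0 → (0, 5, 4, 5)  (L[3][0] := 4)
[col 1] pivot 6
  R2 -= 1*R1 → (0, 0, 1, 4)  (L[2][1] := 1)
  R3 -= 2*R1 → (0, 0, 1, 0)  (L[3][1] := 2)

U[2][3] = 4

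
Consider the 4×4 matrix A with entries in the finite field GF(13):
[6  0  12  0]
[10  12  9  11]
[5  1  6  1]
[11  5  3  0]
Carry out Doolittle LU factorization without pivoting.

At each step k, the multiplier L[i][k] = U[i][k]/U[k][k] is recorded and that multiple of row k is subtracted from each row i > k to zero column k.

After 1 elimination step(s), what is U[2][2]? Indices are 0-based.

Step 1: pivot at (0,0) is 6.
  row1 ← row1 − (6)·row0  ⇒  L[1][0]=6, U row1=(0, 12, 2, 11)
  row2 ← row2 − (3)·row0  ⇒  L[2][0]=3, U row2=(0, 1, 9, 1)
  row3 ← row3 − (4)·row0  ⇒  L[3][0]=4, U row3=(0, 5, 7, 0)

U[2][2] = 9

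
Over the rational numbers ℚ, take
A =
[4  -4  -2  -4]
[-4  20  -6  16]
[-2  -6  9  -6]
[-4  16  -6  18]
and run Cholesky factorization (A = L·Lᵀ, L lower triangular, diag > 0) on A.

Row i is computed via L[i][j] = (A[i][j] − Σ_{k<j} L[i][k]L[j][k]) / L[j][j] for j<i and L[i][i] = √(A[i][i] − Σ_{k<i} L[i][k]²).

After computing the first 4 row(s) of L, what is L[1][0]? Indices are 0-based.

Step 1: L[0][0] = √(4) = 2.
  L[1][0] = (-4) / L[0][0] = -2.
Step 2: L[1][1] = √(16) = 4.
  L[2][0] = (-2) / L[0][0] = -1.
  L[2][1] = (-8) / L[1][1] = -2.
Step 3: L[2][2] = √(4) = 2.
  L[3][0] = (-4) / L[0][0] = -2.
  L[3][1] = (12) / L[1][1] = 3.
  L[3][2] = (-2) / L[2][2] = -1.
Step 4: L[3][3] = √(4) = 2.

L[1][0] = -2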